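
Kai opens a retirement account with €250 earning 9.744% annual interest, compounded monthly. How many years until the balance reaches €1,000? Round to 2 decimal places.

We need (1 + 0.00812)^(12t) = 4, so 12t = ln 4 / ln 1.00812 ≈ 171.4181.
t ≈ 171.4181/12 = 14.2848 years.

14.28 years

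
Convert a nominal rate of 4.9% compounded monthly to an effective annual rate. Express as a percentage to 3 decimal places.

EAR = (1 + 4.9%/12)^12 − 1 = (1 + 0.00408333)^12 − 1.
(1 + 0.00408333)^12 ≈ 1.050116, so EAR ≈ 5.01156%.

5.012%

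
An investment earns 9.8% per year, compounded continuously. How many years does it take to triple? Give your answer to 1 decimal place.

e^(0.098t) = 3, so 0.098t = ln 3 ≈ 1.0986.
t ≈ 1.0986/0.098 ≈ 11.2103.

11.2 years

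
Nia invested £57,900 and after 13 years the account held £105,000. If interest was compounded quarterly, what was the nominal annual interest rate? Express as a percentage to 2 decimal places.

The 52-period growth factor is 105,000/57,900 = 1.81347.
r/4 = 1.81347^(1/52) − 1 ≈ 0.0115127, so r ≈ 4·0.0115127 = 4.60510%.

4.61%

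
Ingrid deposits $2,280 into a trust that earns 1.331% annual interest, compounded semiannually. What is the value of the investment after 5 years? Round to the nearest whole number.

$2,436

Periodic rate = 1.331%/2 = 0.006655; periods = 2·5 = 10.
A = 2,280·(1 + 0.006655)^10 ≈ 2,280·1.068578791 ≈ 2,436.3596.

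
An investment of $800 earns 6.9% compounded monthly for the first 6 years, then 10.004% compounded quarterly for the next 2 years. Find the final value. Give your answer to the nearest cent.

$1,472.98

Phase 1: 800·(1 + 0.00575)^72 ≈ 1,208.8515.
Phase 2: 1,208.8515·(1 + 0.02501)^8 ≈ 1,472.9831.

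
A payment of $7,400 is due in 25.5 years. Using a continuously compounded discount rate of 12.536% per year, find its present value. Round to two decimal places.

$302.64

P = A·e^(−rt) = 7,400·e^(−3.19668).
e^(−3.19668) ≈ 0.04089775939, so P ≈ 302.6434.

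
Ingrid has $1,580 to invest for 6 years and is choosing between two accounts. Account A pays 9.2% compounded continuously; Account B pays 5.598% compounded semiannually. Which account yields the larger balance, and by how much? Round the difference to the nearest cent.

Account A, by $543.51

Account A growth factor: e^(0.092·6) = e^0.552 ≈ 1.736722993; balance ≈ 2,744.0223.
Account B growth factor: (1 + 0.02799)^12 ≈ 1.392729196; balance ≈ 2,200.5121.
Account A is larger by 543.5102.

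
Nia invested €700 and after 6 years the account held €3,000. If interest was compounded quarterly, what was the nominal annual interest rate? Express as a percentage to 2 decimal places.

(1 + r/4)^24 = 3,000/700 = 4.28571.
1 + r/4 = 4.28571^(1/24) ≈ 1.062513, so r/4 ≈ 0.0625131.
r ≈ 4·0.0625131 = 25.00525%.

25.01%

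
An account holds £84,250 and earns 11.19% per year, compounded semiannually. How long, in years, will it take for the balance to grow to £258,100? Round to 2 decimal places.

10.28 years

(1 + 0.05595)^(2t) = 258,100/84,250 = 3.0635.
2t·ln(1 + 0.05595) = ln(3.0635); 2t = 1.1196/0.0544408 ≈ 20.5647.
t ≈ 10.2823 years.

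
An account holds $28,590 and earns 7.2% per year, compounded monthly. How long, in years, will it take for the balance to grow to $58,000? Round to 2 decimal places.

9.85 years

(1 + 0.006)^(12t) = 58,000/28,590 = 2.0287.
12t·ln(1 + 0.006) = ln(2.0287); 12t = 0.70739/0.00598207 ≈ 118.2510.
t ≈ 9.8543 years.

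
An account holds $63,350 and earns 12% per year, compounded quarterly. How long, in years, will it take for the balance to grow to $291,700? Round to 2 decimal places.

12.92 years

We need (1 + 0.03)^(4t) = 4.6046, so 4t = ln 4.6046 / ln 1.03 ≈ 51.6615.
t ≈ 51.6615/4 = 12.9154 years.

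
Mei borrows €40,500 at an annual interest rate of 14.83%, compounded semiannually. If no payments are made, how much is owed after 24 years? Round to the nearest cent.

€1,254,792.16

Periodic rate = 14.83%/2 = 0.07415; periods = 2·24 = 48.
A = 40,500·(1 + 0.07415)^48 ≈ 40,500·30.98252248436 ≈ 1,254,792.1606.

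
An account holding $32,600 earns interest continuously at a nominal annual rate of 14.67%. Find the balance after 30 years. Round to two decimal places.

A = P·e^(rt) = 32,600·e^(0.1467·30) = 32,600·e^4.401.
e^4.401 ≈ 81.53236027265, so A ≈ 2,657,954.9449.

$2,657,954.94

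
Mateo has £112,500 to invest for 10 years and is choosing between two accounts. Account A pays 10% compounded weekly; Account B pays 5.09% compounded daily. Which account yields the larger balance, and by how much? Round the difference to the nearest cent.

Account A growth factor: (1 + 0.1/52)^520 ≈ 2.71567269503; balance ≈ 305,513.1782.
Account B growth factor: (1 + 0.0509/365)^3650 ≈ 1.66356769963; balance ≈ 187,151.3662.
Account A is larger by 118,361.8120.

Account A, by £118,361.81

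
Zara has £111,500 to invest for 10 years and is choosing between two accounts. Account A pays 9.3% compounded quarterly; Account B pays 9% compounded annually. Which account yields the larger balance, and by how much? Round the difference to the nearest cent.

A: (1 + 0.02325)^40 ≈ 2.50766854668, so 111,500 × 2.50766854668 ≈ 279,605.0430.
B: (1 + 0.09)^10 ≈ 2.36736367459, so 111,500 × 2.36736367459 ≈ 263,961.0497.
Difference ≈ 15,643.9932 in favor of A.

Account A, by £15,643.99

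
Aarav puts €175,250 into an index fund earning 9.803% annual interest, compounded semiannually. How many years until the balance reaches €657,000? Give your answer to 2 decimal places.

We need (1 + 0.049015)^(2t) = 3.7489, so 2t = ln 3.7489 / ln 1.049015 ≈ 27.6160.
t ≈ 27.6160/2 = 13.8080 years.

13.81 years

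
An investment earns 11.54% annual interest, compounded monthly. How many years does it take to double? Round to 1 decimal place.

(1 + 0.00961667)^(12t) = 2.
12t = ln 2 / ln(1 + 0.00961667) ≈ 0.69315/0.00957072 ≈ 72.4237.
t ≈ 6.0353.

6.0 years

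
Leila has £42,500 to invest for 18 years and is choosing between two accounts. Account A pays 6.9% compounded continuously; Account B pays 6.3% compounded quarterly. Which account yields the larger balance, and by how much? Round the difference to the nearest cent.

Account A, by £16,227.11

Account A growth factor: e^(0.069·18) = e^1.242 ≈ 3.46253160753; balance ≈ 147,157.5933.
Account B growth factor: (1 + 0.01575)^72 ≈ 3.08071718998; balance ≈ 130,930.4806.
Account A is larger by 16,227.1127.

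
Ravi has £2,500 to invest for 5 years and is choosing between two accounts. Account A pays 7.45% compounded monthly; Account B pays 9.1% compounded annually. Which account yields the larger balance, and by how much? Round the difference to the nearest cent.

Account B, by £240.02

A: (1 + 0.0745/12)^60 ≈ 1.449688146, so 2,500 × 1.449688146 ≈ 3,624.2204.
B: (1 + 0.091)^5 ≈ 1.545694825, so 2,500 × 1.545694825 ≈ 3,864.2371.
Difference ≈ 240.0167 in favor of B.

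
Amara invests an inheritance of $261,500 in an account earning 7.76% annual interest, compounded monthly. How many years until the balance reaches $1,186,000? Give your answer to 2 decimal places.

(1 + 0.00646667)^(12t) = 1,186,000/261,500 = 4.5354.
12t·ln(1 + 0.00646667) = ln(4.5354); 12t = 1.5119/0.00644585 ≈ 234.5552.
t ≈ 19.5463 years.

19.55 years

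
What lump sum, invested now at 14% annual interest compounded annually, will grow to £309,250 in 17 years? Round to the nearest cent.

£33,337.06

Annual rate = 14% = 0.14; 17 periods.
P = 309,250/(1 + 0.14)^17 ≈ 309,250/9.27646419671 ≈ 33,337.0553.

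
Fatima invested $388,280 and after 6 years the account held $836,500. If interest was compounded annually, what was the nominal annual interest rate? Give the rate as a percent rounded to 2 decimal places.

The 6-period growth factor is 836,500/388,280 = 2.15437.
r = 2.15437^(1/6) − 1 ≈ 0.136458, i.e. 13.64583%.

13.65%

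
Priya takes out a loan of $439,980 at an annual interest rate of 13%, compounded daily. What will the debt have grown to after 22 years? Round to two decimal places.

Periodic rate = 13%/365 = 0.000356164; periods = 365·22 = 8030.
A = 439,980·(1 + 0.13/365)^8030 ≈ 439,980·17.45263789223 ≈ 7,678,811.6198.

$7,678,811.62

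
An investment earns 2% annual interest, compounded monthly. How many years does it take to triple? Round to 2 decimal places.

(1 + 0.00166667)^(12t) = 3.
12t = ln 3 / ln(1 + 0.00166667) ≈ 1.0986/0.00166528 ≈ 659.7165.
t ≈ 54.9764.

54.98 years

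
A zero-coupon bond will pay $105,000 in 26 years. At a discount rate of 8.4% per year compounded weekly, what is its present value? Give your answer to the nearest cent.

Periodic rate = 8.4%/52 = 0.00161538; 1352 periods.
P = 105,000/(1 + 0.084/52)^1352 ≈ 105,000/8.86612555294 ≈ 11,842.8280.

$11,842.83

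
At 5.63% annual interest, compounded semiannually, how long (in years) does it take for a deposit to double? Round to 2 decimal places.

(1 + 0.02815)^(2t) = 2.
2t = ln 2 / ln(1 + 0.02815) ≈ 0.69315/0.0277611 ≈ 24.9683.
t ≈ 12.4842.

12.48 years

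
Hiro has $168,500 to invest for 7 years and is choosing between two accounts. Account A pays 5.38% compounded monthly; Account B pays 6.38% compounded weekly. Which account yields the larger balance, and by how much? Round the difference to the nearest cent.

A: (1 + 0.0538/12)^84 ≈ 1.4560951576, so 168,500 × 1.4560951576 ≈ 245,352.0341.
B: (1 + 0.0638/52)^364 ≈ 1.56256117204, so 168,500 × 1.56256117204 ≈ 263,291.5575.
Difference ≈ 17,939.5234 in favor of B.

Account B, by $17,939.52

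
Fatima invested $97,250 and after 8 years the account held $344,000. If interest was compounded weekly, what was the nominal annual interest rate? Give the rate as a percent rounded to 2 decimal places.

15.82%

The 416-period growth factor is 344,000/97,250 = 3.53728.
r/52 = 3.53728^(1/416) − 1 ≈ 0.00304153, so r ≈ 52·0.00304153 = 15.81596%.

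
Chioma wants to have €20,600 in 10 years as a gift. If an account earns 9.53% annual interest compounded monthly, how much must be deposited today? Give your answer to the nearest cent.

€7,972.96

Growth factor = (1 + 0.0953/12)^120 ≈ 2.5837341888.
P = 20,600/2.5837341888 ≈ 7,972.9564.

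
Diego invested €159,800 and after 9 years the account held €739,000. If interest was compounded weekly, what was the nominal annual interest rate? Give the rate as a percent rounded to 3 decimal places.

(1 + r/52)^468 = 739,000/159,800 = 4.62453.
1 + r/52 = 4.62453^(1/468) ≈ 1.003278, so r/52 ≈ 0.00327753.
r ≈ 52·0.00327753 = 17.04315%.

17.043%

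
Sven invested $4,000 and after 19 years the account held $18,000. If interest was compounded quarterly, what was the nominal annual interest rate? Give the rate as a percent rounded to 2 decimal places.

8.00%

(1 + r/4)^76 = 18,000/4,000 = 4.5.
1 + r/4 = 4.5^(1/76) ≈ 1.019988, so r/4 ≈ 0.0199876.
r ≈ 4·0.0199876 = 7.99505%.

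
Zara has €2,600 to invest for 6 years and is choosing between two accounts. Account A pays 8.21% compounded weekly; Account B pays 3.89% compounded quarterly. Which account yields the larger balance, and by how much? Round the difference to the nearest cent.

Account A, by €973.61

Account A growth factor: (1 + 0.0821/52)^312 ≈ 1.635930146; balance ≈ 4,253.4184.
Account B growth factor: (1 + 0.009725)^24 ≈ 1.261463301; balance ≈ 3,279.8046.
Account A is larger by 973.6138.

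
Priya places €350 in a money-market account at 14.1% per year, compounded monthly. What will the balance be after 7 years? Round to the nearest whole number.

Periodic rate = 14.1%/12 = 0.01175; periods = 12·7 = 84.
A = 350·(1 + 0.01175)^84 ≈ 350·2.66777929 ≈ 933.7228.

€934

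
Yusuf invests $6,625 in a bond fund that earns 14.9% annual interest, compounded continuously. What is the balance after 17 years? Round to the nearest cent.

$83,416.85

A = P·e^(rt) = 6,625·e^(0.149·17) = 6,625·e^2.533.
e^2.533 ≈ 12.591223202, so A ≈ 83,416.8537.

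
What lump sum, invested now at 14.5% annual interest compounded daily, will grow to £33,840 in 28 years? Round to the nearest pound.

£584

Growth factor = (1 + 0.145/365)^10220 ≈ 57.927589586.
P = 33,840/57.927589586 ≈ 584.1776.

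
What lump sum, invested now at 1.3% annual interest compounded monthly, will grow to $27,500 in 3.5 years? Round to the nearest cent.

Growth factor = (1 + 0.013/12)^42 ≈ 1.0465252304.
P = 27,500/1.0465252304 ≈ 26,277.4362.

$26,277.44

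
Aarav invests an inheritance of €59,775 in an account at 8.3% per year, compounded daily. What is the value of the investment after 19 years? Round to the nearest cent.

€289,283.81

Growth factor = (1 + 0.083/365)^6935 ≈ 4.83954507933.
A ≈ 59,775 × 4.83954507933 ≈ 289,283.8071.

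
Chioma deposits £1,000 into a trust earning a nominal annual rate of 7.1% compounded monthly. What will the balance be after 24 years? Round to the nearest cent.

Periodic rate = 7.1%/12 = 0.00591667; periods = 12·24 = 288.
A = 1,000·(1 + 0.071/12)^288 ≈ 1,000·5.468360229 ≈ 5,468.3602.

£5,468.36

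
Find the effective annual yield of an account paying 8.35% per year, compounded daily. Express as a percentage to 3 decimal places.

8.707%

One year is 365 periods at 0.000228767 each: (1 + 0.000228767)^365 ≈ 1.087075.
EAR = 1.087075 − 1 ≈ 8.70748%.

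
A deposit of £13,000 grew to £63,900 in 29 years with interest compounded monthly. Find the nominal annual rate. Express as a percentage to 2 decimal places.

(1 + r/12)^348 = 63,900/13,000 = 4.91538.
1 + r/12 = 4.91538^(1/348) ≈ 1.004586, so r/12 ≈ 0.00458626.
r ≈ 12·0.00458626 = 5.50351%.

5.50%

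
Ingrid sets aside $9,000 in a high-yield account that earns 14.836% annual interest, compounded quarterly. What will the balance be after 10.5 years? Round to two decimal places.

Periodic rate = 14.836%/4 = 0.03709; periods = 4·10.5 = 42.
A = 9,000·(1 + 0.03709)^42 ≈ 9,000·4.6162652947 ≈ 41,546.3877.

$41,546.39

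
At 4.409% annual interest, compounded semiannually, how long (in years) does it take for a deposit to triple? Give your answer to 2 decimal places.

(1 + 0.022045)^(2t) = 3.
2t = ln 3 / ln(1 + 0.022045) ≈ 1.0986/0.0218055 ≈ 50.3823.
t ≈ 25.1911.

25.19 years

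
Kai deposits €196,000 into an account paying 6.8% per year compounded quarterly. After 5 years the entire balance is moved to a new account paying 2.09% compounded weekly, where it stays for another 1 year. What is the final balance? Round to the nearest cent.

After 5 years at 6.8%: 196,000 × 1.40093846099 ≈ 274,583.9384.
Then 1 years at 2.09%: 274,583.9384 × 1.02111564689 ≈ 280,381.9558.

€280,381.96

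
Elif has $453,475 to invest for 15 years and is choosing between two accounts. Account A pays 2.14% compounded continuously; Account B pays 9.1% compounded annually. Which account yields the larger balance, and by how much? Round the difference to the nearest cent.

Account A growth factor: e^(0.0214·15) = e^0.321 ≈ 1.37850558089; balance ≈ 625,117.8183.
Account B growth factor: (1 + 0.091)^15 ≈ 3.692931557872; balance ≈ 1,674,652.1382.
Account B is larger by 1,049,534.3199.

Account B, by $1,049,534.32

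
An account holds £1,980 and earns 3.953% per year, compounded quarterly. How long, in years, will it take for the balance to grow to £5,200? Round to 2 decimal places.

(1 + 0.0098825)^(4t) = 5,200/1,980 = 2.6263.
4t·ln(1 + 0.0098825) = ln(2.6263); 4t = 0.96556/0.00983399 ≈ 98.1862.
t ≈ 24.5465 years.

24.55 years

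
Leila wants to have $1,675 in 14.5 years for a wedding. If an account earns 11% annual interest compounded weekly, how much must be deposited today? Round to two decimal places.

$340.44

Periodic rate = 11%/52 = 0.00211538; 754 periods.
P = 1,675/(1 + 0.11/52)^754 ≈ 1,675/4.920033582 ≈ 340.4448.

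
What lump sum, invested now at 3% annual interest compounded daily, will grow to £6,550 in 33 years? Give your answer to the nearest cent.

Growth factor = (1 + 0.03/365)^12045 ≈ 2.691124988.
P = 6,550/2.691124988 ≈ 2,433.9263.

£2,433.93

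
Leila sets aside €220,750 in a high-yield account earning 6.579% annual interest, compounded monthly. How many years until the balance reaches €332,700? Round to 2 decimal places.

We need (1 + 0.0054825)^(12t) = 1.5071, so 12t = ln 1.5071 / ln 1.005483 ≈ 75.0267.
t ≈ 75.0267/12 = 6.2522 years.

6.25 years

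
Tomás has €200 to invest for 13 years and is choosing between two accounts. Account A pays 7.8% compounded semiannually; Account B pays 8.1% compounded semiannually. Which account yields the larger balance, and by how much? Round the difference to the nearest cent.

Account B, by €20.67

A: (1 + 0.039)^26 ≈ 2.70398474, so 200 × 2.70398474 ≈ 540.7969.
B: (1 + 0.0405)^26 ≈ 2.80733473, so 200 × 2.80733473 ≈ 561.4669.
Difference ≈ 20.6700 in favor of B.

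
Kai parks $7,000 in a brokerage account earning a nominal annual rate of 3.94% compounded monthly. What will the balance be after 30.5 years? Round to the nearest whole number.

Growth factor = (1 + 0.0394/12)^366 ≈ 3.3192256467.
A ≈ 7,000 × 3.3192256467 ≈ 23,234.5795.

$23,235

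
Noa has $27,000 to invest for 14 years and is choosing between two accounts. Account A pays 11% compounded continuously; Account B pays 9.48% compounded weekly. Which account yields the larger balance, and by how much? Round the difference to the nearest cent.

Account A growth factor: e^(0.11·14) = e^1.54 ≈ 4.66459027099; balance ≈ 125,943.9373.
Account B growth factor: (1 + 0.0948/52)^728 ≈ 3.76591806884; balance ≈ 101,679.7879.
Account A is larger by 24,264.1495.

Account A, by $24,264.15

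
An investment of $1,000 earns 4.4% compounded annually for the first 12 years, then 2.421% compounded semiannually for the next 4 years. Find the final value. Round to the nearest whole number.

After 12 years at 4.4%: 1,000 × 1.676509366 ≈ 1,676.5094.
Then 4 years at 2.421%: 1,676.5094 × 1.101043717 ≈ 1,845.9101.

$1,846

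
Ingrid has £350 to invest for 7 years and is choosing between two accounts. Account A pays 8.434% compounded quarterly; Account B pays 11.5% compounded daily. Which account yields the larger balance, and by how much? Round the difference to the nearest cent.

A: (1 + 0.021085)^28 ≈ 1.79363098, so 350 × 1.79363098 ≈ 627.7708.
B: (1 + 0.115/365)^2555 ≈ 2.23641293, so 350 × 2.23641293 ≈ 782.7445.
Difference ≈ 154.9737 in favor of B.

Account B, by £154.97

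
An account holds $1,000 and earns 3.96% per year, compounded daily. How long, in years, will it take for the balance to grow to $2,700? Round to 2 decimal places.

We need (1 + 0.000108493)^(365t) = 2.7, so 365t = ln 2.7 / ln 1.000108 ≈ 9155.4688.
t ≈ 9155.4688/365 = 25.0835 years.

25.08 years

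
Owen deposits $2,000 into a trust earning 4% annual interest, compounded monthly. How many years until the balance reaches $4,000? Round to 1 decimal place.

(1 + 0.00333333)^(12t) = 4,000/2,000 = 2.
12t·ln(1 + 0.00333333) = ln(2); 12t = 0.69315/0.00332779 ≈ 208.2905.
t ≈ 17.3575 years.

17.4 years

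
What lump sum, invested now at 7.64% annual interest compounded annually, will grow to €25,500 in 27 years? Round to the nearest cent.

€3,493.42

Annual rate = 7.64% = 0.0764; 27 periods.
P = 25,500/(1 + 0.0764)^27 ≈ 25,500/7.2994410484 ≈ 3,493.4182.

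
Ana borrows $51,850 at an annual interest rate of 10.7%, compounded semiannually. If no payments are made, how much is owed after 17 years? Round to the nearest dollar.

$305,016

Growth factor = (1 + 0.0535)^34 ≈ 5.88266826127.
A ≈ 51,850 × 5.88266826127 ≈ 305,016.3493.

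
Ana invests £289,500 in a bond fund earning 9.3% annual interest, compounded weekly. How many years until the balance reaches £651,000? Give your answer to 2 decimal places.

8.72 years

(1 + 0.00178846)^(52t) = 651,000/289,500 = 2.2487.
52t·ln(1 + 0.00178846) = ln(2.2487); 52t = 0.81035/0.00178686 ≈ 453.5064.
t ≈ 8.7213 years.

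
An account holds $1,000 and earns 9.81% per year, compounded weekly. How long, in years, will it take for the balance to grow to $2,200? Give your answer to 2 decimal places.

8.04 years

(1 + 0.00188654)^(52t) = 2,200/1,000 = 2.2.
52t·ln(1 + 0.00188654) = ln(2.2); 52t = 0.78846/0.00188476 ≈ 418.3328.
t ≈ 8.0449 years.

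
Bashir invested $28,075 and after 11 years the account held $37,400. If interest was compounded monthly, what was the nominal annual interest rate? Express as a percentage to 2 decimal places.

(1 + r/12)^132 = 37,400/28,075 = 1.33215.
1 + r/12 = 1.33215^(1/132) ≈ 1.002175, so r/12 ≈ 0.00217502.
r ≈ 12·0.00217502 = 2.61003%.

2.61%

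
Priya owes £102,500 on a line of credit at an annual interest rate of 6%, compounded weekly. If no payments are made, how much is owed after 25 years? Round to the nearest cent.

Periodic rate = 6%/52 = 0.00115385; periods = 52·25 = 1300.
A = 102,500·(1 + 0.06/52)^1300 ≈ 102,500·4.47781534144 ≈ 458,976.0725.

£458,976.07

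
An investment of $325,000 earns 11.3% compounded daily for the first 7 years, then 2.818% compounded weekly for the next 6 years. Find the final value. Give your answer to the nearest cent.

$848,726.48

Phase 1: 325,000·(1 + 0.113/365)^2555 ≈ 716,732.5548.
Phase 2: 716,732.5548·(1 + 0.02818/52)^312 ≈ 848,726.4803.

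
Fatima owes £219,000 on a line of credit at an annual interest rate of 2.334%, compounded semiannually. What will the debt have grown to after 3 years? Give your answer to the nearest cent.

£234,788.78

Growth factor = (1 + 0.01167)^6 ≈ 1.0720948995.
A ≈ 219,000 × 1.0720948995 ≈ 234,788.7830.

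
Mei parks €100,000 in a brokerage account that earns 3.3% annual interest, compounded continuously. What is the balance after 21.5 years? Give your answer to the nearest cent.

A = P·e^(rt) = 100,000·e^(0.033·21.5) = 100,000·e^0.7095.
e^0.7095 ≈ 2.03297451722, so A ≈ 203,297.4517.

€203,297.45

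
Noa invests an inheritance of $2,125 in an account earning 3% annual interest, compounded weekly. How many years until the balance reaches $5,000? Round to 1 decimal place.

28.5 years

(1 + 0.000576923)^(52t) = 5,000/2,125 = 2.3529.
52t·ln(1 + 0.000576923) = ln(2.3529); 52t = 0.85567/0.000576757 ≈ 1483.5824.
t ≈ 28.5304 years.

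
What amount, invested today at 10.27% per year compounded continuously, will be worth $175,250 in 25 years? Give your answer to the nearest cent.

P = A·e^(−rt) = 175,250·e^(−2.5675).
e^(−2.5675) ≈ 0.0767271236605, so P ≈ 13,446.4284.

$13,446.43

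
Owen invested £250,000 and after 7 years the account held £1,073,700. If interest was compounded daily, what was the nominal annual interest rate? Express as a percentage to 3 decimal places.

(1 + r/365)^2555 = 1,073,700/250,000 = 4.2948.
1 + r/365 = 4.2948^(1/2555) ≈ 1.000571, so r/365 ≈ 0.000570576.
r ≈ 365·0.000570576 = 20.82601%.

20.826%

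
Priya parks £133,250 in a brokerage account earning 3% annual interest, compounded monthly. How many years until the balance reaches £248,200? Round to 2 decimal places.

(1 + 0.0025)^(12t) = 248,200/133,250 = 1.8627.
12t·ln(1 + 0.0025) = ln(1.8627); 12t = 0.62201/0.00249688 ≈ 249.1140.
t ≈ 20.7595 years.

20.76 years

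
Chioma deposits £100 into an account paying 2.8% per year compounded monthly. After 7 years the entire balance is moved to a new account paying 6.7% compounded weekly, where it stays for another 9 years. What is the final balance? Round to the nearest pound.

£222

After 7 years at 2.8%: 100 × 1.21624919 ≈ 121.6249.
Then 9 years at 6.7%: 121.6249 × 1.82688414 ≈ 222.1946.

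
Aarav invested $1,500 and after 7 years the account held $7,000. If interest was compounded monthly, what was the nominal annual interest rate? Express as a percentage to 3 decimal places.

22.209%

(1 + r/12)^84 = 7,000/1,500 = 4.66667.
1 + r/12 = 4.66667^(1/84) ≈ 1.018508, so r/12 ≈ 0.0185078.
r ≈ 12·0.0185078 = 22.20938%.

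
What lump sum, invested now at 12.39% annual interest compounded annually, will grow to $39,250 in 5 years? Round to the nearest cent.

Growth factor = (1 + 0.1239)^5 ≈ 1.7932397457.
P = 39,250/1.7932397457 ≈ 21,887.7593.

$21,887.76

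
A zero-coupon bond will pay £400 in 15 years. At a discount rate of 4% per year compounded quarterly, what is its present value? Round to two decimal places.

Growth factor = (1 + 0.01)^60 ≈ 1.8166967.
P = 400/1.8166967 ≈ 220.1798.

£220.18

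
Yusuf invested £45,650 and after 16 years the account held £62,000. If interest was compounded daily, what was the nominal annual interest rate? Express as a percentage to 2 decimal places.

1.91%

(1 + r/365)^5840 = 62,000/45,650 = 1.35816.
1 + r/365 = 1.35816^(1/5840) ≈ 1.000052, so r/365 ≈ 0.000052421.
r ≈ 365·0.000052421 = 1.91337%.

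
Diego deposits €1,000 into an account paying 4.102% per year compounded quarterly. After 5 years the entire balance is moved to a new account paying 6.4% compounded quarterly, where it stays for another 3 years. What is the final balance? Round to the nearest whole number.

After 5 years at 4.102%: 1,000 × 1.226366196 ≈ 1,226.3662.
Then 3 years at 6.4%: 1,226.3662 × 1.209830407 ≈ 1,483.6951.

€1,484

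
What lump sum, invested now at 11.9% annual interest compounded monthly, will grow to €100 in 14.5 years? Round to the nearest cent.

€17.96

Periodic rate = 11.9%/12 = 0.00991667; 174 periods.
P = 100/(1 + 0.119/12)^174 ≈ 100/5.567803 ≈ 17.9604.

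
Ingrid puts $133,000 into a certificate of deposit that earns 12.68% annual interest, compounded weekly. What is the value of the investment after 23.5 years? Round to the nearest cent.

Periodic rate = 12.68%/52 = 0.00243846; periods = 52·23.5 = 1222.
A = 133,000·(1 + 0.1268/52)^1222 ≈ 133,000·19.61261205383 ≈ 2,608,477.4032.

$2,608,477.40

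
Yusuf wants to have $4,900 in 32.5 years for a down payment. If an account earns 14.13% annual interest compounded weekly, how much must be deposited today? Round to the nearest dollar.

Periodic rate = 14.13%/52 = 0.00271731; 1690 periods.
P = 4,900/(1 + 0.1413/52)^1690 ≈ 4,900/98.10339775 ≈ 49.9473.

$50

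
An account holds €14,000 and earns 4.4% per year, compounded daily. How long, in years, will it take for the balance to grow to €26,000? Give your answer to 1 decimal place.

(1 + 0.000120548)^(365t) = 26,000/14,000 = 1.8571.
365t·ln(1 + 0.000120548) = ln(1.8571); 365t = 0.61904/0.000120541 ≈ 5135.5211.
t ≈ 14.0699 years.

14.1 years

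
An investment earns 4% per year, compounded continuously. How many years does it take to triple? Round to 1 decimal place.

27.5 years

e^(0.04t) = 3, so 0.04t = ln 3 ≈ 1.0986.
t ≈ 1.0986/0.04 ≈ 27.4653.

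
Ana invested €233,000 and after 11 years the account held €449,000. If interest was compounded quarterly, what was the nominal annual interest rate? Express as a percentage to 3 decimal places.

6.008%

The 44-period growth factor is 449,000/233,000 = 1.92704.
r/4 = 1.92704^(1/44) − 1 ≈ 0.0150204, so r ≈ 4·0.0150204 = 6.00817%.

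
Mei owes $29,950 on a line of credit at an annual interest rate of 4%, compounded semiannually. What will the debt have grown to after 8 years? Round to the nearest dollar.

$41,115

Periodic rate = 4%/2 = 0.02; periods = 2·8 = 16.
A = 29,950·(1 + 0.02)^16 ≈ 29,950·1.3727857051 ≈ 41,114.9319.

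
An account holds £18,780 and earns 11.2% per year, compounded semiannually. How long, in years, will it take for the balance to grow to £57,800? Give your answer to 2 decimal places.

10.32 years

We need (1 + 0.056)^(2t) = 3.0777, so 2t = ln 3.0777 / ln 1.056 ≈ 20.6319.
t ≈ 20.6319/2 = 10.3160 years.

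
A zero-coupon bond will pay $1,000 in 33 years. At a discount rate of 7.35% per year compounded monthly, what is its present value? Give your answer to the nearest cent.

$89.09

Growth factor = (1 + 0.006125)^396 ≈ 11.224536.
P = 1,000/11.224536 ≈ 89.0905.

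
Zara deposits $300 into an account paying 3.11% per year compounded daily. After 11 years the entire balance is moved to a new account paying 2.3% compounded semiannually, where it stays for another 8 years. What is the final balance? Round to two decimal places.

$507.16

After 11 years at 3.11%: 300 × 1.40788056 ≈ 422.3642.
Then 8 years at 2.3%: 422.3642 × 1.20075442 ≈ 507.1556.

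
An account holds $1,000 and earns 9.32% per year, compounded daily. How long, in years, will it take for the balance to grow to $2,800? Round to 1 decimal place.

11.0 years

We need (1 + 0.000255342)^(365t) = 2.8, so 365t = ln 2.8 / ln 1.000255 ≈ 4032.8226.
t ≈ 4032.8226/365 = 11.0488 years.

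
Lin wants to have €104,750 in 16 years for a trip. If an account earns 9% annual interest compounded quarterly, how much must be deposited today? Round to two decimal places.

Growth factor = (1 + 0.0225)^64 ≈ 4.15386394367.
P = 104,750/4.15386394367 ≈ 25,217.4846.

€25,217.48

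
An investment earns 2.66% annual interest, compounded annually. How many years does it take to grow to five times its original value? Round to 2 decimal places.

(1 + 0.0266)^t = 5.
t = ln 5 / ln(1 + 0.0266) ≈ 1.6094/0.0262524 ≈ 61.3064.

61.31 years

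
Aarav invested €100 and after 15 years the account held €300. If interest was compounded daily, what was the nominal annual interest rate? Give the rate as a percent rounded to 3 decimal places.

The 5475-period growth factor is 300/100 = 3.
r/365 = 3^(1/5475) − 1 ≈ 0.00020068, so r ≈ 365·0.00020068 = 7.32482%.

7.325%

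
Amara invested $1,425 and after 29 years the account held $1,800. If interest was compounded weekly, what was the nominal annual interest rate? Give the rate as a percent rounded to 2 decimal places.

0.81%

The 1508-period growth factor is 1,800/1,425 = 1.26316.
r/52 = 1.26316^(1/1508) − 1 ≈ 0.000154929, so r ≈ 52·0.000154929 = 0.80563%.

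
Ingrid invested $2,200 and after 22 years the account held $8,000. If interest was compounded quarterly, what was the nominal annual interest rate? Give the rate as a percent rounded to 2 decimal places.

(1 + r/4)^88 = 8,000/2,200 = 3.63636.
1 + r/4 = 3.63636^(1/88) ≈ 1.014778, so r/4 ≈ 0.0147784.
r ≈ 4·0.0147784 = 5.91136%.

5.91%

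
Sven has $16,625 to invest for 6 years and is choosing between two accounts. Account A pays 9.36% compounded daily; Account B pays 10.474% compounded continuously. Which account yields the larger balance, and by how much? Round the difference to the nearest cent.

Account A growth factor: (1 + 0.0936/365)^2190 ≈ 1.7533495804; balance ≈ 29,149.4368.
Account B growth factor: e^(0.10474·6) = e^0.62844 ≈ 1.8746837902; balance ≈ 31,166.6180.
Account B is larger by 2,017.1812.

Account B, by $2,017.18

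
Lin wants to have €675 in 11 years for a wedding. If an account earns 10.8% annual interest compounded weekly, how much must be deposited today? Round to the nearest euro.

Growth factor = (1 + 0.108/52)^572 ≈ 3.27647455.
P = 675/3.27647455 ≈ 206.0141.

€206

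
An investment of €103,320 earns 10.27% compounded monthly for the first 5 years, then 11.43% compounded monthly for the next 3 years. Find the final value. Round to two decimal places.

After 5 years at 10.27%: 103,320 × 1.66748266859 ≈ 172,284.3093.
Then 3 years at 11.43%: 172,284.3093 × 1.40674318549 ≈ 242,359.7781.

€242,359.78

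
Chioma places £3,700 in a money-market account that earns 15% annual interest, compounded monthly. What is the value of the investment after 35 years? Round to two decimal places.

£682,519.58

Periodic rate = 15%/12 = 0.0125; periods = 12·35 = 420.
A = 3,700·(1 + 0.0125)^420 ≈ 3,700·184.464752043 ≈ 682,519.5826.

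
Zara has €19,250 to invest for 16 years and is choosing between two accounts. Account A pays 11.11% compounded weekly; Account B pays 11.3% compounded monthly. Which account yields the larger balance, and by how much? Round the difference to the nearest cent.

Account A growth factor: (1 + 0.1111/52)^832 ≈ 5.90443489158; balance ≈ 113,660.3717.
Account B growth factor: (1 + 0.113/12)^192 ≈ 6.04686768141; balance ≈ 116,402.2029.
Account B is larger by 2,741.8312.

Account B, by €2,741.83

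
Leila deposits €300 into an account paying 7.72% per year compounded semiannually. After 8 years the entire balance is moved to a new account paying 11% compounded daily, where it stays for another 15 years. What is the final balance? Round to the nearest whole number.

After 8 years at 7.72%: 300 × 1.833044854 ≈ 549.9135.
Then 15 years at 11%: 549.9135 × 5.205685636 ≈ 2,862.6766.

€2,863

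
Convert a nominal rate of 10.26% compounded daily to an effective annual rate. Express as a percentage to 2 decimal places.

EAR = (1 + 10.26%/365)^365 − 1 = (1 + 0.000281096)^365 − 1.
(1 + 0.000281096)^365 ≈ 1.108032, so EAR ≈ 10.80321%.

10.80%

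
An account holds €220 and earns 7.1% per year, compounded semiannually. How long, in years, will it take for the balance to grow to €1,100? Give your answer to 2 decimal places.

23.07 years

We need (1 + 0.0355)^(2t) = 5, so 2t = ln 5 / ln 1.0355 ≈ 46.1363.
t ≈ 46.1363/2 = 23.0682 years.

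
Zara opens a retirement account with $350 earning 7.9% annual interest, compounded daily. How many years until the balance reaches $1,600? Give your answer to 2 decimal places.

19.24 years

We need (1 + 0.000216438)^(365t) = 4.5714, so 365t = ln 4.5714 / ln 1.000216 ≈ 7022.7396.
t ≈ 7022.7396/365 = 19.2404 years.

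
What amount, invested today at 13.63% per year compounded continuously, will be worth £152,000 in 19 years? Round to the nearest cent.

P = A·e^(−rt) = 152,000·e^(−2.5897).
e^(−2.5897) ≈ 0.0750425494736, so P ≈ 11,406.4675.

£11,406.47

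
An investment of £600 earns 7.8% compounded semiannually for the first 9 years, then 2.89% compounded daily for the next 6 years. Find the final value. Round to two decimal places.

Phase 1: 600·(1 + 0.039)^18 ≈ 1,194.6236.
Phase 2: 1,194.6236·(1 + 0.0289/365)^2190 ≈ 1,420.8060.

£1,420.81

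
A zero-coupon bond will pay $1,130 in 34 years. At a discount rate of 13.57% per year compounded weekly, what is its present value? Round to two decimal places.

$11.27

Growth factor = (1 + 0.1357/52)^1768 ≈ 100.2623581.
P = 1,130/100.2623581 ≈ 11.2704.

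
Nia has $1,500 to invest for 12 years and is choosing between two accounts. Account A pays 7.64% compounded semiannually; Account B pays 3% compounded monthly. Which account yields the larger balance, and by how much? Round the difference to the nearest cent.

Account A growth factor: (1 + 0.0382)^24 ≈ 2.458921074; balance ≈ 3,688.3816.
Account B growth factor: (1 + 0.0025)^144 ≈ 1.432685634; balance ≈ 2,149.0285.
Account A is larger by 1,539.3532.

Account A, by $1,539.35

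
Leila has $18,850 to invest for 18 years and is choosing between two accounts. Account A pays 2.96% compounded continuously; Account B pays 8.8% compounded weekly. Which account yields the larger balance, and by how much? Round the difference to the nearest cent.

A: e^(0.0296·18) = e^0.5328 ≈ 1.7036959851, so 18,850 × 1.7036959851 ≈ 32,114.6693.
B: (1 + 0.088/52)^936 ≈ 4.8678930386, so 18,850 × 4.8678930386 ≈ 91,759.7838.
Difference ≈ 59,645.1145 in favor of B.

Account B, by $59,645.11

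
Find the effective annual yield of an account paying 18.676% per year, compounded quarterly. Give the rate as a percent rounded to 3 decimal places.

One year is 4 periods at 0.04669 each: (1 + 0.04669)^4 ≈ 1.200252.
EAR = 1.200252 − 1 ≈ 20.02516%.

20.025%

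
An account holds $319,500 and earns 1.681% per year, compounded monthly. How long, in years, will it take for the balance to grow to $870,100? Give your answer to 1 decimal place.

59.6 years

(1 + 0.00140083)^(12t) = 870,100/319,500 = 2.7233.
12t·ln(1 + 0.00140083) = ln(2.7233); 12t = 1.0019/0.00139985 ≈ 715.6829.
t ≈ 59.6402 years.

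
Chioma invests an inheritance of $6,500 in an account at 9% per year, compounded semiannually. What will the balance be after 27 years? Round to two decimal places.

Periodic rate = 9%/2 = 0.045; periods = 2·27 = 54.
A = 6,500·(1 + 0.045)^54 ≈ 6,500·10.771586768 ≈ 70,015.3140.

$70,015.31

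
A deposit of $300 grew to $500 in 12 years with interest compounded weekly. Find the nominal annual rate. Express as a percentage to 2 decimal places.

(1 + r/52)^624 = 500/300 = 1.66667.
1 + r/52 = 1.66667^(1/624) ≈ 1.000819, so r/52 ≈ 0.000818966.
r ≈ 52·0.000818966 = 4.25862%.

4.26%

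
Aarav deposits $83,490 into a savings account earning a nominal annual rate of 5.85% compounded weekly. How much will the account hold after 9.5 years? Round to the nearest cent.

Periodic rate = 5.85%/52 = 0.001125; periods = 52·9.5 = 494.
A = 83,490·(1 + 0.001125)^494 ≈ 83,490·1.74270346832 ≈ 145,498.3126.

$145,498.31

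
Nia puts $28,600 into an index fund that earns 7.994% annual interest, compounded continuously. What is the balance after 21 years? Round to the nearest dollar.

$153,262

A = P·e^(rt) = 28,600·e^(0.07994·21) = 28,600·e^1.67874.
e^1.67874 ≈ 5.35879962799, so A ≈ 153,261.6694.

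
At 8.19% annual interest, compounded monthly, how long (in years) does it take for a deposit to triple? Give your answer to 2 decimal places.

13.46 years

(1 + 0.006825)^(12t) = 3.
12t = ln 3 / ln(1 + 0.006825) ≈ 1.0986/0.00680182 ≈ 161.5175.
t ≈ 13.4598.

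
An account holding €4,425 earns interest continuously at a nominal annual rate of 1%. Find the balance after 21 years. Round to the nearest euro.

€5,459

A = P·e^(rt) = 4,425·e^(0.01·21) = 4,425·e^0.21.
e^0.21 ≈ 1.23367806, so A ≈ 5,459.0254.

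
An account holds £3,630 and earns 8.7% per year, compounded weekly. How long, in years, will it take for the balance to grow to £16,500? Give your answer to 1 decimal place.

17.4 years

We need (1 + 0.00167308)^(52t) = 4.5455, so 52t = ln 4.5455 / ln 1.001673 ≈ 905.7527.
t ≈ 905.7527/52 = 17.4183 years.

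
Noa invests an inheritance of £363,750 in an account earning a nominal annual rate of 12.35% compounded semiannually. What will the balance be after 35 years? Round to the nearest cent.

£24,119,143.33

Growth factor = (1 + 0.06175)^70 ≈ 66.306923248012.
A ≈ 363,750 × 66.306923248012 ≈ 24,119,143.3315.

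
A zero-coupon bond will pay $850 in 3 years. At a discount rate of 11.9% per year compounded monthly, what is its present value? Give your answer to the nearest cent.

$595.85

Periodic rate = 11.9%/12 = 0.00991667; 36 periods.
P = 850/(1 + 0.119/12)^36 ≈ 850/1.42652511 ≈ 595.8535.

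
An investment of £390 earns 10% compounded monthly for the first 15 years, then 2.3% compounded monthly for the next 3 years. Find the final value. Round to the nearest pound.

After 15 years at 10%: 390 × 4.453919552 ≈ 1,737.0286.
Then 3 years at 2.3%: 1,737.0286 × 1.071365453 ≈ 1,860.9925.

£1,861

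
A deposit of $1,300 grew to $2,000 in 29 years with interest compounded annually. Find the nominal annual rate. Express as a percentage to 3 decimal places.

1.497%

(1 + r)^29 = 2,000/1,300 = 1.53846.
1 + r = 1.53846^(1/29) ≈ 1.014965, so r ≈ 0.0149655.
r ≈ 1.49655%.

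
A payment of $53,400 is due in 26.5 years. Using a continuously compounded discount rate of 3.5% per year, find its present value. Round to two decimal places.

P = A·e^(−rt) = 53,400·e^(−0.9275).
e^(−0.9275) ≈ 0.39554132866, so P ≈ 21,121.9070.

$21,121.91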